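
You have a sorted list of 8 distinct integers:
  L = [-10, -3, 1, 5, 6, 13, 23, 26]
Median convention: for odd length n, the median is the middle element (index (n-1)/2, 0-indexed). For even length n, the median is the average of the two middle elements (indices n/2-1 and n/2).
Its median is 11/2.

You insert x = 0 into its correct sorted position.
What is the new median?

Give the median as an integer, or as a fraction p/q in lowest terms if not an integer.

Answer: 5

Derivation:
Old list (sorted, length 8): [-10, -3, 1, 5, 6, 13, 23, 26]
Old median = 11/2
Insert x = 0
Old length even (8). Middle pair: indices 3,4 = 5,6.
New length odd (9). New median = single middle element.
x = 0: 2 elements are < x, 6 elements are > x.
New sorted list: [-10, -3, 0, 1, 5, 6, 13, 23, 26]
New median = 5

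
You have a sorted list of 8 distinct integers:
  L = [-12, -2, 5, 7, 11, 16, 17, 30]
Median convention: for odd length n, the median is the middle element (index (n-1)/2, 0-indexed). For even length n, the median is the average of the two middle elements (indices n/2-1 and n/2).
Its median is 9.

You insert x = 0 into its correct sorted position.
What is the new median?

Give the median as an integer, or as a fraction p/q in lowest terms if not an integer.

Old list (sorted, length 8): [-12, -2, 5, 7, 11, 16, 17, 30]
Old median = 9
Insert x = 0
Old length even (8). Middle pair: indices 3,4 = 7,11.
New length odd (9). New median = single middle element.
x = 0: 2 elements are < x, 6 elements are > x.
New sorted list: [-12, -2, 0, 5, 7, 11, 16, 17, 30]
New median = 7

Answer: 7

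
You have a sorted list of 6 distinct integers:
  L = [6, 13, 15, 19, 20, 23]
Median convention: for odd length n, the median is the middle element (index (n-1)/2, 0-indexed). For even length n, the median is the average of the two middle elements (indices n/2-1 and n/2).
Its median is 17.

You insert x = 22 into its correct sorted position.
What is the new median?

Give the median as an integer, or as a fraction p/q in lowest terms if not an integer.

Old list (sorted, length 6): [6, 13, 15, 19, 20, 23]
Old median = 17
Insert x = 22
Old length even (6). Middle pair: indices 2,3 = 15,19.
New length odd (7). New median = single middle element.
x = 22: 5 elements are < x, 1 elements are > x.
New sorted list: [6, 13, 15, 19, 20, 22, 23]
New median = 19

Answer: 19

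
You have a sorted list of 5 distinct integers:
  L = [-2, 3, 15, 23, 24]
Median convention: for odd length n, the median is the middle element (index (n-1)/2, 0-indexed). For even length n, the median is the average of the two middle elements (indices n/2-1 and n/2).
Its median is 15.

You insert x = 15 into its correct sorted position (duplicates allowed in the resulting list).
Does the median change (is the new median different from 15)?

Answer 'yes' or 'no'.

Old median = 15
Insert x = 15
New median = 15
Changed? no

Answer: no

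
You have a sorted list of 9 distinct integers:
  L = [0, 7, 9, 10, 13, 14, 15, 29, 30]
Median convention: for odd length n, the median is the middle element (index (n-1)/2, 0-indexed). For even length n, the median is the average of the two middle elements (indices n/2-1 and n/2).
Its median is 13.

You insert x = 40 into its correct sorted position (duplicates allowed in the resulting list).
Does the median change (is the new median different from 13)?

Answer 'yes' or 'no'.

Old median = 13
Insert x = 40
New median = 27/2
Changed? yes

Answer: yes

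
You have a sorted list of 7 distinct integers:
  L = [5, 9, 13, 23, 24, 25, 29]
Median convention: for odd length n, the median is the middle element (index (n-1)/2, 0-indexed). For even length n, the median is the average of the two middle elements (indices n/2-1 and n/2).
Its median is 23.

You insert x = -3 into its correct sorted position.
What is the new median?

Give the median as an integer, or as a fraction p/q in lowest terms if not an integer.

Answer: 18

Derivation:
Old list (sorted, length 7): [5, 9, 13, 23, 24, 25, 29]
Old median = 23
Insert x = -3
Old length odd (7). Middle was index 3 = 23.
New length even (8). New median = avg of two middle elements.
x = -3: 0 elements are < x, 7 elements are > x.
New sorted list: [-3, 5, 9, 13, 23, 24, 25, 29]
New median = 18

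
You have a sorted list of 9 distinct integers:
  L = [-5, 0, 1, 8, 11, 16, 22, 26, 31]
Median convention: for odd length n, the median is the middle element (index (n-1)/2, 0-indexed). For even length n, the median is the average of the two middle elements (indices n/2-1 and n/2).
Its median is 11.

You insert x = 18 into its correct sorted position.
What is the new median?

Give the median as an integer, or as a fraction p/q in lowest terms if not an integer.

Old list (sorted, length 9): [-5, 0, 1, 8, 11, 16, 22, 26, 31]
Old median = 11
Insert x = 18
Old length odd (9). Middle was index 4 = 11.
New length even (10). New median = avg of two middle elements.
x = 18: 6 elements are < x, 3 elements are > x.
New sorted list: [-5, 0, 1, 8, 11, 16, 18, 22, 26, 31]
New median = 27/2

Answer: 27/2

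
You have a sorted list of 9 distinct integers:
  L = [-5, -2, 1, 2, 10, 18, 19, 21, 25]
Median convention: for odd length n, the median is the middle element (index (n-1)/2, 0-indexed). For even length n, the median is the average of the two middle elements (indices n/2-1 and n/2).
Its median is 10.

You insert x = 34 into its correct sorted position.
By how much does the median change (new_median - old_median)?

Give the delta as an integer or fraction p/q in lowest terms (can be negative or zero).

Old median = 10
After inserting x = 34: new sorted = [-5, -2, 1, 2, 10, 18, 19, 21, 25, 34]
New median = 14
Delta = 14 - 10 = 4

Answer: 4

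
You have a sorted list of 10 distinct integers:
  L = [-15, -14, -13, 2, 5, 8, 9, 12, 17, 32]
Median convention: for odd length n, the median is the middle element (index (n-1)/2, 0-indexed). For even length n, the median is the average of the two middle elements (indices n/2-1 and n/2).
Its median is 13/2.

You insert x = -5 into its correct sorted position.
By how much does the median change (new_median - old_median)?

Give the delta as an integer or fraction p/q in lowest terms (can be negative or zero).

Answer: -3/2

Derivation:
Old median = 13/2
After inserting x = -5: new sorted = [-15, -14, -13, -5, 2, 5, 8, 9, 12, 17, 32]
New median = 5
Delta = 5 - 13/2 = -3/2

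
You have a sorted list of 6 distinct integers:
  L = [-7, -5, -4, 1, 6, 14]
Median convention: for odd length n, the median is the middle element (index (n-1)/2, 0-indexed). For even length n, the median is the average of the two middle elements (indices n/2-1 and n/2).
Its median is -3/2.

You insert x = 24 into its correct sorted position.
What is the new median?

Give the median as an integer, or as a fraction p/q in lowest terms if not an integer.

Answer: 1

Derivation:
Old list (sorted, length 6): [-7, -5, -4, 1, 6, 14]
Old median = -3/2
Insert x = 24
Old length even (6). Middle pair: indices 2,3 = -4,1.
New length odd (7). New median = single middle element.
x = 24: 6 elements are < x, 0 elements are > x.
New sorted list: [-7, -5, -4, 1, 6, 14, 24]
New median = 1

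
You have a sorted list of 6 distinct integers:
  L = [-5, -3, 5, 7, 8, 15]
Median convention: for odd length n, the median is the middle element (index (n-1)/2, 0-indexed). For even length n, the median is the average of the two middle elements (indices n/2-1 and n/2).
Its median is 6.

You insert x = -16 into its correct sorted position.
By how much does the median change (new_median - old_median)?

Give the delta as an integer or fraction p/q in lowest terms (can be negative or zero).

Old median = 6
After inserting x = -16: new sorted = [-16, -5, -3, 5, 7, 8, 15]
New median = 5
Delta = 5 - 6 = -1

Answer: -1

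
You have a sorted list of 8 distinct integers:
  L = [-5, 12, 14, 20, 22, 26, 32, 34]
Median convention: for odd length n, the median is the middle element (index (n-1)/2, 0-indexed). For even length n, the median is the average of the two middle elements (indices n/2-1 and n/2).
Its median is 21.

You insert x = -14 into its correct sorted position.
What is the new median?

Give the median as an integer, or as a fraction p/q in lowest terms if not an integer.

Old list (sorted, length 8): [-5, 12, 14, 20, 22, 26, 32, 34]
Old median = 21
Insert x = -14
Old length even (8). Middle pair: indices 3,4 = 20,22.
New length odd (9). New median = single middle element.
x = -14: 0 elements are < x, 8 elements are > x.
New sorted list: [-14, -5, 12, 14, 20, 22, 26, 32, 34]
New median = 20

Answer: 20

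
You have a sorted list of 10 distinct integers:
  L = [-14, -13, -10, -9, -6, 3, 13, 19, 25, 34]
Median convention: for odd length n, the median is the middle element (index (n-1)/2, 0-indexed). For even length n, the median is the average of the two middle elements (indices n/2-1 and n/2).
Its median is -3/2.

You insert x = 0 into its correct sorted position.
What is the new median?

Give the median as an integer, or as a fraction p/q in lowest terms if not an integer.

Answer: 0

Derivation:
Old list (sorted, length 10): [-14, -13, -10, -9, -6, 3, 13, 19, 25, 34]
Old median = -3/2
Insert x = 0
Old length even (10). Middle pair: indices 4,5 = -6,3.
New length odd (11). New median = single middle element.
x = 0: 5 elements are < x, 5 elements are > x.
New sorted list: [-14, -13, -10, -9, -6, 0, 3, 13, 19, 25, 34]
New median = 0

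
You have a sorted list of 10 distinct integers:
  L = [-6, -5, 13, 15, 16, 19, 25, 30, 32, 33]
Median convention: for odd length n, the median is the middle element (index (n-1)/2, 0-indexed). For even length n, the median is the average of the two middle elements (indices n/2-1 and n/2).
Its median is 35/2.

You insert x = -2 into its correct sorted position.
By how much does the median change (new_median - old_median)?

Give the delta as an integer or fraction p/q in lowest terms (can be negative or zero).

Old median = 35/2
After inserting x = -2: new sorted = [-6, -5, -2, 13, 15, 16, 19, 25, 30, 32, 33]
New median = 16
Delta = 16 - 35/2 = -3/2

Answer: -3/2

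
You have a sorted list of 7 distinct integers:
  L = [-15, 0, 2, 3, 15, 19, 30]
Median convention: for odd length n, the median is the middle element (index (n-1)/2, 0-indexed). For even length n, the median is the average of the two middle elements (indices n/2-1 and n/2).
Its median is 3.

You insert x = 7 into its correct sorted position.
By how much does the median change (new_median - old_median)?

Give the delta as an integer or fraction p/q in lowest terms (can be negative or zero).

Old median = 3
After inserting x = 7: new sorted = [-15, 0, 2, 3, 7, 15, 19, 30]
New median = 5
Delta = 5 - 3 = 2

Answer: 2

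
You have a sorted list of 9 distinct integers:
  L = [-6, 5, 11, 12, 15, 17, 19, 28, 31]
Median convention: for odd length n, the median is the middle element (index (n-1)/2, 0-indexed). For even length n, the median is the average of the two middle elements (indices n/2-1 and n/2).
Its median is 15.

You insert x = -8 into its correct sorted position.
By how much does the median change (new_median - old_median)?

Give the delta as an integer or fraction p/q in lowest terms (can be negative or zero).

Old median = 15
After inserting x = -8: new sorted = [-8, -6, 5, 11, 12, 15, 17, 19, 28, 31]
New median = 27/2
Delta = 27/2 - 15 = -3/2

Answer: -3/2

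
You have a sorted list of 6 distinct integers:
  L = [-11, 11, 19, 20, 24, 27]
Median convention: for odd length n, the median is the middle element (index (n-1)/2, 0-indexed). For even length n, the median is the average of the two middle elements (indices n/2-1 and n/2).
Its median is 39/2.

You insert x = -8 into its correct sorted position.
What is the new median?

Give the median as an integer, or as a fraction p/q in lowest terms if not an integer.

Answer: 19

Derivation:
Old list (sorted, length 6): [-11, 11, 19, 20, 24, 27]
Old median = 39/2
Insert x = -8
Old length even (6). Middle pair: indices 2,3 = 19,20.
New length odd (7). New median = single middle element.
x = -8: 1 elements are < x, 5 elements are > x.
New sorted list: [-11, -8, 11, 19, 20, 24, 27]
New median = 19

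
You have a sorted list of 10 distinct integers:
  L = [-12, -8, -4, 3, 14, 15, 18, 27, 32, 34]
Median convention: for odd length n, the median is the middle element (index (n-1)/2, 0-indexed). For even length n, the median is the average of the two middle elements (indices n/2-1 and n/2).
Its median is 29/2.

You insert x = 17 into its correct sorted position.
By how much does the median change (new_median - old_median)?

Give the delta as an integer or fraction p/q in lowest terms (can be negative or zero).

Old median = 29/2
After inserting x = 17: new sorted = [-12, -8, -4, 3, 14, 15, 17, 18, 27, 32, 34]
New median = 15
Delta = 15 - 29/2 = 1/2

Answer: 1/2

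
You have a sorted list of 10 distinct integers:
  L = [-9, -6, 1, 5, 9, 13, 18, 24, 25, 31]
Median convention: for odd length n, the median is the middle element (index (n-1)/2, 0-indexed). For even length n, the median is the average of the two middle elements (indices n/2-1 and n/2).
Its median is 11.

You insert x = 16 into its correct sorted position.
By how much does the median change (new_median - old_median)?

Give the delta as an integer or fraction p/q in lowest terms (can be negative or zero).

Answer: 2

Derivation:
Old median = 11
After inserting x = 16: new sorted = [-9, -6, 1, 5, 9, 13, 16, 18, 24, 25, 31]
New median = 13
Delta = 13 - 11 = 2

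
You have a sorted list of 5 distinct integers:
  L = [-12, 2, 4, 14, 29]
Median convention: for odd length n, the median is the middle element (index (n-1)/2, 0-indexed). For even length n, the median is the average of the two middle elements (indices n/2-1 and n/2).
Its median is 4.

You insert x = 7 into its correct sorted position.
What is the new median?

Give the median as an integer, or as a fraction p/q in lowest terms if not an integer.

Answer: 11/2

Derivation:
Old list (sorted, length 5): [-12, 2, 4, 14, 29]
Old median = 4
Insert x = 7
Old length odd (5). Middle was index 2 = 4.
New length even (6). New median = avg of two middle elements.
x = 7: 3 elements are < x, 2 elements are > x.
New sorted list: [-12, 2, 4, 7, 14, 29]
New median = 11/2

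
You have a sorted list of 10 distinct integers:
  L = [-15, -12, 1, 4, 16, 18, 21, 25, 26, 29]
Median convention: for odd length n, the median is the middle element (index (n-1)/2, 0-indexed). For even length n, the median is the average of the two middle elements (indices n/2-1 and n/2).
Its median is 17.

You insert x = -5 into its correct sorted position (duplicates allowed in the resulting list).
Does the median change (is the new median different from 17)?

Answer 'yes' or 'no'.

Old median = 17
Insert x = -5
New median = 16
Changed? yes

Answer: yes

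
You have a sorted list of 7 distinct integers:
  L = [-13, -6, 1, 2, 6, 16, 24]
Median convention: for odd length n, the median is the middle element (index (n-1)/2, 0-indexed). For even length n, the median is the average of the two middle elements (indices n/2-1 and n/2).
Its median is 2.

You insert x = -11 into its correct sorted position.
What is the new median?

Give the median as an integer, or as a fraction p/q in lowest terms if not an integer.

Answer: 3/2

Derivation:
Old list (sorted, length 7): [-13, -6, 1, 2, 6, 16, 24]
Old median = 2
Insert x = -11
Old length odd (7). Middle was index 3 = 2.
New length even (8). New median = avg of two middle elements.
x = -11: 1 elements are < x, 6 elements are > x.
New sorted list: [-13, -11, -6, 1, 2, 6, 16, 24]
New median = 3/2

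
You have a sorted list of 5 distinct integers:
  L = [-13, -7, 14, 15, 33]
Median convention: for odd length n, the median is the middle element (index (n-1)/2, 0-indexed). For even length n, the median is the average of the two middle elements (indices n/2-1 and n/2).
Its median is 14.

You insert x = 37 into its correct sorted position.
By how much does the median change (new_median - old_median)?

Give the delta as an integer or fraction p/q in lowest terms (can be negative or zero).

Old median = 14
After inserting x = 37: new sorted = [-13, -7, 14, 15, 33, 37]
New median = 29/2
Delta = 29/2 - 14 = 1/2

Answer: 1/2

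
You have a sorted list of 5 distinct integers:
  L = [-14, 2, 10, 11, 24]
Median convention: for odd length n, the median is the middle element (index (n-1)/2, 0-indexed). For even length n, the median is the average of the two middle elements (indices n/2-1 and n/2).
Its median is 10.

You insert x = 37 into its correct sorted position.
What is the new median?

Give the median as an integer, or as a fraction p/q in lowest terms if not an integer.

Old list (sorted, length 5): [-14, 2, 10, 11, 24]
Old median = 10
Insert x = 37
Old length odd (5). Middle was index 2 = 10.
New length even (6). New median = avg of two middle elements.
x = 37: 5 elements are < x, 0 elements are > x.
New sorted list: [-14, 2, 10, 11, 24, 37]
New median = 21/2

Answer: 21/2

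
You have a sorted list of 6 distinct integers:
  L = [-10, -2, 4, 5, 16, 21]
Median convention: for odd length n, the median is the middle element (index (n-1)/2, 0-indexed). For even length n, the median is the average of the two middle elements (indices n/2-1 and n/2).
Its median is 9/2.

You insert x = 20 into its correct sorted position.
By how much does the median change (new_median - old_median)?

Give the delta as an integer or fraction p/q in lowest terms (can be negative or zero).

Old median = 9/2
After inserting x = 20: new sorted = [-10, -2, 4, 5, 16, 20, 21]
New median = 5
Delta = 5 - 9/2 = 1/2

Answer: 1/2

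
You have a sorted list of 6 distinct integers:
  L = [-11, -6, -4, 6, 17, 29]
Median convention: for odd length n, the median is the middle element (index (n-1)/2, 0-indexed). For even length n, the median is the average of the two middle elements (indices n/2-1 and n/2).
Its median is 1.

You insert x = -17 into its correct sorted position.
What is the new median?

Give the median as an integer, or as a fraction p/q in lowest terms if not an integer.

Old list (sorted, length 6): [-11, -6, -4, 6, 17, 29]
Old median = 1
Insert x = -17
Old length even (6). Middle pair: indices 2,3 = -4,6.
New length odd (7). New median = single middle element.
x = -17: 0 elements are < x, 6 elements are > x.
New sorted list: [-17, -11, -6, -4, 6, 17, 29]
New median = -4

Answer: -4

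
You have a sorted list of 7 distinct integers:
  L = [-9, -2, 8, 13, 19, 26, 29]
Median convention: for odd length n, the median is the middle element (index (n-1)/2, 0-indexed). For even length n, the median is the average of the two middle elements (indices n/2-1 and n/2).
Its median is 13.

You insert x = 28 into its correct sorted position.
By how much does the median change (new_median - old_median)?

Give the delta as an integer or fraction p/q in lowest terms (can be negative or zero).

Answer: 3

Derivation:
Old median = 13
After inserting x = 28: new sorted = [-9, -2, 8, 13, 19, 26, 28, 29]
New median = 16
Delta = 16 - 13 = 3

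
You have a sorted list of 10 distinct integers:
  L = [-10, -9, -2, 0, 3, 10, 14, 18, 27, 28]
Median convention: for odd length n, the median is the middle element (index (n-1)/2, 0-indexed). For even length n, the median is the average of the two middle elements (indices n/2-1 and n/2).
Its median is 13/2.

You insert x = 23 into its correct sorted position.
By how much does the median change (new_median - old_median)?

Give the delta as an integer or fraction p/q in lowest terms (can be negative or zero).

Answer: 7/2

Derivation:
Old median = 13/2
After inserting x = 23: new sorted = [-10, -9, -2, 0, 3, 10, 14, 18, 23, 27, 28]
New median = 10
Delta = 10 - 13/2 = 7/2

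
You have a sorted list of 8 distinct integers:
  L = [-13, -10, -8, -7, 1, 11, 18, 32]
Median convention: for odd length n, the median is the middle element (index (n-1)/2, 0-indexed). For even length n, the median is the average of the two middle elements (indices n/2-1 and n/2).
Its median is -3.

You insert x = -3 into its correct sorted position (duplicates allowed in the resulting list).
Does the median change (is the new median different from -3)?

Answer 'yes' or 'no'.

Answer: no

Derivation:
Old median = -3
Insert x = -3
New median = -3
Changed? no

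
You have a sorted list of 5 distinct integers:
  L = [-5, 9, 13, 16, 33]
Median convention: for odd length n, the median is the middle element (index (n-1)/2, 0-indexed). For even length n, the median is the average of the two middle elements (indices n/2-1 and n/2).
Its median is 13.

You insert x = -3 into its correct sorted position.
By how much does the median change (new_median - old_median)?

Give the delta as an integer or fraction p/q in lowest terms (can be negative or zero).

Old median = 13
After inserting x = -3: new sorted = [-5, -3, 9, 13, 16, 33]
New median = 11
Delta = 11 - 13 = -2

Answer: -2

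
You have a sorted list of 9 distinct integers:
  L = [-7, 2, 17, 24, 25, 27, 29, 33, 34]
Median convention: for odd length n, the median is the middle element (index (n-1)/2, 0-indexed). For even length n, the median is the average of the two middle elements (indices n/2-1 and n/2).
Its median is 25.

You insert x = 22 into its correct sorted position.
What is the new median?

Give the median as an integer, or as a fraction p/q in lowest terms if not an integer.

Answer: 49/2

Derivation:
Old list (sorted, length 9): [-7, 2, 17, 24, 25, 27, 29, 33, 34]
Old median = 25
Insert x = 22
Old length odd (9). Middle was index 4 = 25.
New length even (10). New median = avg of two middle elements.
x = 22: 3 elements are < x, 6 elements are > x.
New sorted list: [-7, 2, 17, 22, 24, 25, 27, 29, 33, 34]
New median = 49/2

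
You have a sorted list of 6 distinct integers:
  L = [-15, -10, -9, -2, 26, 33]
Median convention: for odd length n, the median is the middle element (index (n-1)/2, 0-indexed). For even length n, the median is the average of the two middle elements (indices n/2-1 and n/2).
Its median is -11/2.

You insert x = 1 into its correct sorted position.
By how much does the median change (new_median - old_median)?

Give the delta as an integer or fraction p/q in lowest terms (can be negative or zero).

Old median = -11/2
After inserting x = 1: new sorted = [-15, -10, -9, -2, 1, 26, 33]
New median = -2
Delta = -2 - -11/2 = 7/2

Answer: 7/2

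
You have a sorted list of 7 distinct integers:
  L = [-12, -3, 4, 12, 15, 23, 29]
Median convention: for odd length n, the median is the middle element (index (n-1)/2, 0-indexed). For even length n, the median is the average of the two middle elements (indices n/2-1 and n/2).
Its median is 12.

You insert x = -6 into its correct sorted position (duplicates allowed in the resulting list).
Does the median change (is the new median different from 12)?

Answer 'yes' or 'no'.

Answer: yes

Derivation:
Old median = 12
Insert x = -6
New median = 8
Changed? yes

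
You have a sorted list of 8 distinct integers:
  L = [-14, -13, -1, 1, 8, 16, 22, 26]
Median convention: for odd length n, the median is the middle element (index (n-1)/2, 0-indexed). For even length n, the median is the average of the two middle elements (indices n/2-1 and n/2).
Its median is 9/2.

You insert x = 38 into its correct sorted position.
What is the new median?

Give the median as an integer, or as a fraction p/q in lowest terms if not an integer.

Answer: 8

Derivation:
Old list (sorted, length 8): [-14, -13, -1, 1, 8, 16, 22, 26]
Old median = 9/2
Insert x = 38
Old length even (8). Middle pair: indices 3,4 = 1,8.
New length odd (9). New median = single middle element.
x = 38: 8 elements are < x, 0 elements are > x.
New sorted list: [-14, -13, -1, 1, 8, 16, 22, 26, 38]
New median = 8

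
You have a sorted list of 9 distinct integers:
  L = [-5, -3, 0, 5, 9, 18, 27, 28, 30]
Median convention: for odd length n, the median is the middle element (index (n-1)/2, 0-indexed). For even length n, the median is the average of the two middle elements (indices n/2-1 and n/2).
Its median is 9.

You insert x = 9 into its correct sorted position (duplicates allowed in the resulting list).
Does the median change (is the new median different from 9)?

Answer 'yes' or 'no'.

Answer: no

Derivation:
Old median = 9
Insert x = 9
New median = 9
Changed? no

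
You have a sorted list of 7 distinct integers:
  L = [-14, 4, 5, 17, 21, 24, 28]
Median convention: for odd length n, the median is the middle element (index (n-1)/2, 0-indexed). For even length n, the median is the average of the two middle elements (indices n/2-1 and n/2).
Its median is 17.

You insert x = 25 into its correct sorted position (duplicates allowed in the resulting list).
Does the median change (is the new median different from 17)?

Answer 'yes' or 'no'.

Old median = 17
Insert x = 25
New median = 19
Changed? yes

Answer: yes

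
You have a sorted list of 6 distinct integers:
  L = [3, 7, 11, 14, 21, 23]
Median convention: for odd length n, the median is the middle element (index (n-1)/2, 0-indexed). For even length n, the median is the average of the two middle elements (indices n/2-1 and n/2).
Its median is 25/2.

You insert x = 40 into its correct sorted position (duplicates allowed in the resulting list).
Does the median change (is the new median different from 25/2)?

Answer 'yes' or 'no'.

Old median = 25/2
Insert x = 40
New median = 14
Changed? yes

Answer: yes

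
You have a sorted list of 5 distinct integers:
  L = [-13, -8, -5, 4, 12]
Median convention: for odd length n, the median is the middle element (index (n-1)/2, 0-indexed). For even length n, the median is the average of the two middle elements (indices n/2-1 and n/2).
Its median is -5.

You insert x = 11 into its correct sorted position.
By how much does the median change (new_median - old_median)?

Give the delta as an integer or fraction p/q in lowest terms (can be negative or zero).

Old median = -5
After inserting x = 11: new sorted = [-13, -8, -5, 4, 11, 12]
New median = -1/2
Delta = -1/2 - -5 = 9/2

Answer: 9/2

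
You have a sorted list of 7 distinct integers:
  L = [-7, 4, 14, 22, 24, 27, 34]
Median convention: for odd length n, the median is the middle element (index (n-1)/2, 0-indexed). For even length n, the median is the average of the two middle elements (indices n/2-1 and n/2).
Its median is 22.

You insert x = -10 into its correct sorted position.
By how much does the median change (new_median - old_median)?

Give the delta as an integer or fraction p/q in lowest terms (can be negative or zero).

Answer: -4

Derivation:
Old median = 22
After inserting x = -10: new sorted = [-10, -7, 4, 14, 22, 24, 27, 34]
New median = 18
Delta = 18 - 22 = -4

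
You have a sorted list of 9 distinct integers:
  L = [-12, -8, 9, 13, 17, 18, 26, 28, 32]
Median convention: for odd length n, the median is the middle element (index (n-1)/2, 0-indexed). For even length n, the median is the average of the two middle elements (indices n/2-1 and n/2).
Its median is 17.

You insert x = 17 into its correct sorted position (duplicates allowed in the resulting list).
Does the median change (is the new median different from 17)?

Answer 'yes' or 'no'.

Old median = 17
Insert x = 17
New median = 17
Changed? no

Answer: no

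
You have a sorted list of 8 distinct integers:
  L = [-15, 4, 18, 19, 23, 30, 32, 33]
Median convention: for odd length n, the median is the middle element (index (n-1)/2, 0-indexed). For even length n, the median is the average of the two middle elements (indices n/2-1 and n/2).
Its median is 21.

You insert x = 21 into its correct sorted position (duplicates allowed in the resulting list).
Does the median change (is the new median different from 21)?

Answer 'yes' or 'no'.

Old median = 21
Insert x = 21
New median = 21
Changed? no

Answer: no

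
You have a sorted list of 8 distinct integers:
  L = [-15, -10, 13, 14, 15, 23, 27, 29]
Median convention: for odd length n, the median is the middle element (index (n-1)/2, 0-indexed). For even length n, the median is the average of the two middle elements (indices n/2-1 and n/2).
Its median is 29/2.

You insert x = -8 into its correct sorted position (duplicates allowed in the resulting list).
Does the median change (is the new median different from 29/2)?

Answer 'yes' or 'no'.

Old median = 29/2
Insert x = -8
New median = 14
Changed? yes

Answer: yes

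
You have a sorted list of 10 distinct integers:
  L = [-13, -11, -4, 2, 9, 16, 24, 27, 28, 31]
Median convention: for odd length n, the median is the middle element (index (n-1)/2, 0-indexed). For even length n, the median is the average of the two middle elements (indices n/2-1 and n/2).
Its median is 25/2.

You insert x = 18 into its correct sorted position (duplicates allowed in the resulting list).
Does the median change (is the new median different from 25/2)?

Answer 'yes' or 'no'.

Answer: yes

Derivation:
Old median = 25/2
Insert x = 18
New median = 16
Changed? yes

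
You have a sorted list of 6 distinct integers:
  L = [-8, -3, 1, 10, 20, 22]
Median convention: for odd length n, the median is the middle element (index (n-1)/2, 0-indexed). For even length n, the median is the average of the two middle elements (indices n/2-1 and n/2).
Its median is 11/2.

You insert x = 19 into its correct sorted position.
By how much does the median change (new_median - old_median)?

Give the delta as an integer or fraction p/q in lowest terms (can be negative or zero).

Old median = 11/2
After inserting x = 19: new sorted = [-8, -3, 1, 10, 19, 20, 22]
New median = 10
Delta = 10 - 11/2 = 9/2

Answer: 9/2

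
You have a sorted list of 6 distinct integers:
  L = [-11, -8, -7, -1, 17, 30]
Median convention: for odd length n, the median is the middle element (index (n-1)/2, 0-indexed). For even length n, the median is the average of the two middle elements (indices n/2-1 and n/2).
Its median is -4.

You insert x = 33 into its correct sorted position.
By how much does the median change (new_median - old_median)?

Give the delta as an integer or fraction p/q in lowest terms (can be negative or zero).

Old median = -4
After inserting x = 33: new sorted = [-11, -8, -7, -1, 17, 30, 33]
New median = -1
Delta = -1 - -4 = 3

Answer: 3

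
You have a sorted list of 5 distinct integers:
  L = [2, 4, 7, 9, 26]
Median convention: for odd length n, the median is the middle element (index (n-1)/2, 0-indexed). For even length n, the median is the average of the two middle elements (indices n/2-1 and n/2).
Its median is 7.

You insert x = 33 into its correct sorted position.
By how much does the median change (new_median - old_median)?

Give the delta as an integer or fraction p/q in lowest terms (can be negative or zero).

Answer: 1

Derivation:
Old median = 7
After inserting x = 33: new sorted = [2, 4, 7, 9, 26, 33]
New median = 8
Delta = 8 - 7 = 1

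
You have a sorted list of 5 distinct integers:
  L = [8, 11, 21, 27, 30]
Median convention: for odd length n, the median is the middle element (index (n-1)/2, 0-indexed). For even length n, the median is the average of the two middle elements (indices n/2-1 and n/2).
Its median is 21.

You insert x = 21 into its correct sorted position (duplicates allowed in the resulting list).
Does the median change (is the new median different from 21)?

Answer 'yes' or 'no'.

Answer: no

Derivation:
Old median = 21
Insert x = 21
New median = 21
Changed? no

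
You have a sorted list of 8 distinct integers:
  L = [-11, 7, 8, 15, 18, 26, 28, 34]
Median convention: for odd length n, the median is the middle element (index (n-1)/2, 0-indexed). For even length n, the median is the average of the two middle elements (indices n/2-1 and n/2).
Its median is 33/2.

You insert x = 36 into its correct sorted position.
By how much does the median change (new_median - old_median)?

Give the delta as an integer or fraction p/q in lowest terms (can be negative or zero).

Old median = 33/2
After inserting x = 36: new sorted = [-11, 7, 8, 15, 18, 26, 28, 34, 36]
New median = 18
Delta = 18 - 33/2 = 3/2

Answer: 3/2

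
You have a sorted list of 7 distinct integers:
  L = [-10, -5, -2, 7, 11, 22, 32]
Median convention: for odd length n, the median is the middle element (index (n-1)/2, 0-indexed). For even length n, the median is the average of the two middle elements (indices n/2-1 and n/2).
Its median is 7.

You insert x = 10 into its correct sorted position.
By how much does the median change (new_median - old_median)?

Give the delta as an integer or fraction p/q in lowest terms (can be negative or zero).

Answer: 3/2

Derivation:
Old median = 7
After inserting x = 10: new sorted = [-10, -5, -2, 7, 10, 11, 22, 32]
New median = 17/2
Delta = 17/2 - 7 = 3/2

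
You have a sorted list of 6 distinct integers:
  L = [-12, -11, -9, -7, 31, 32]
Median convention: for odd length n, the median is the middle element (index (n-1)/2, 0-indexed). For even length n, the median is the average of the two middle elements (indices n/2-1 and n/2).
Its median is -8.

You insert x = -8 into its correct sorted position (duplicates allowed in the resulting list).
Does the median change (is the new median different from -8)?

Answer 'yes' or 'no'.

Answer: no

Derivation:
Old median = -8
Insert x = -8
New median = -8
Changed? no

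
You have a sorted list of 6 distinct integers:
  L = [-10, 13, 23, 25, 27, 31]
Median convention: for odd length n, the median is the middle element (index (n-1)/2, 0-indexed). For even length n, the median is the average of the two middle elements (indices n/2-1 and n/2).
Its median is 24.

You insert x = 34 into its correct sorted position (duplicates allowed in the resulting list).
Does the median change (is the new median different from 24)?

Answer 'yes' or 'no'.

Old median = 24
Insert x = 34
New median = 25
Changed? yes

Answer: yes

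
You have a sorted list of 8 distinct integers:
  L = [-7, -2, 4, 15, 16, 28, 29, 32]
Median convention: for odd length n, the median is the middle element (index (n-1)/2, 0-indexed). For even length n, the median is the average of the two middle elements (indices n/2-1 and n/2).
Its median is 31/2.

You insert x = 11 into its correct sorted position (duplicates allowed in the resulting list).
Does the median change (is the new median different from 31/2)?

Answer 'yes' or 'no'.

Answer: yes

Derivation:
Old median = 31/2
Insert x = 11
New median = 15
Changed? yes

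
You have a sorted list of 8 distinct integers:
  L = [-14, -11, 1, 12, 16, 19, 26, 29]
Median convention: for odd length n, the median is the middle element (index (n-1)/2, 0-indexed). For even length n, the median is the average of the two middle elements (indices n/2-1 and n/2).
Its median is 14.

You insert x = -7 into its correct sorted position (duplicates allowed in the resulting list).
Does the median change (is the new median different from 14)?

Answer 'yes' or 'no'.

Old median = 14
Insert x = -7
New median = 12
Changed? yes

Answer: yes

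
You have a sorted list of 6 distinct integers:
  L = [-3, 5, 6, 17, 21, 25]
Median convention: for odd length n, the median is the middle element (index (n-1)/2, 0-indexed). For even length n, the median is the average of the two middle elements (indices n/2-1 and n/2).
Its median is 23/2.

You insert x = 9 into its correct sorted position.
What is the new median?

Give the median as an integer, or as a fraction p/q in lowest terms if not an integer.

Old list (sorted, length 6): [-3, 5, 6, 17, 21, 25]
Old median = 23/2
Insert x = 9
Old length even (6). Middle pair: indices 2,3 = 6,17.
New length odd (7). New median = single middle element.
x = 9: 3 elements are < x, 3 elements are > x.
New sorted list: [-3, 5, 6, 9, 17, 21, 25]
New median = 9

Answer: 9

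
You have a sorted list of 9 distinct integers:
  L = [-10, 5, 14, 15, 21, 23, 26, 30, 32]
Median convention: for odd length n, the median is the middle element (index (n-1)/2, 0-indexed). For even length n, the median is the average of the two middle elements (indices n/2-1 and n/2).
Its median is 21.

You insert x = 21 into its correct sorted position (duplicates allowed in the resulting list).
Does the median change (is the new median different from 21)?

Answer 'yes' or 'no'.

Old median = 21
Insert x = 21
New median = 21
Changed? no

Answer: no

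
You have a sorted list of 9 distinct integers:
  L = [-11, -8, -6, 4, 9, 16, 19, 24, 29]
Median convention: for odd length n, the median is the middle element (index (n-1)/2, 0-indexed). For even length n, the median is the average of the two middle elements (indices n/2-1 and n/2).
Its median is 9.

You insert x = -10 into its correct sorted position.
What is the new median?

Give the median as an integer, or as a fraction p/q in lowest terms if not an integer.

Answer: 13/2

Derivation:
Old list (sorted, length 9): [-11, -8, -6, 4, 9, 16, 19, 24, 29]
Old median = 9
Insert x = -10
Old length odd (9). Middle was index 4 = 9.
New length even (10). New median = avg of two middle elements.
x = -10: 1 elements are < x, 8 elements are > x.
New sorted list: [-11, -10, -8, -6, 4, 9, 16, 19, 24, 29]
New median = 13/2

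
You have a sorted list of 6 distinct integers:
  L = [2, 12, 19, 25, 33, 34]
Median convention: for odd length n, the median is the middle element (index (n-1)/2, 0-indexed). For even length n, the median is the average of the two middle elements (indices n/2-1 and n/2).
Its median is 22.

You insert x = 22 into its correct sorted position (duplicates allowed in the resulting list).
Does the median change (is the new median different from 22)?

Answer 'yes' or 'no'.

Old median = 22
Insert x = 22
New median = 22
Changed? no

Answer: no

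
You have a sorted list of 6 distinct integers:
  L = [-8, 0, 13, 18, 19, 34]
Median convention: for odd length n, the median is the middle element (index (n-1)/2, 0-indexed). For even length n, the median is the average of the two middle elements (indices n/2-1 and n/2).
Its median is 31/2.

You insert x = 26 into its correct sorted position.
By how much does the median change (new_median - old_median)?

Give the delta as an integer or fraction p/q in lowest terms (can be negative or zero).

Old median = 31/2
After inserting x = 26: new sorted = [-8, 0, 13, 18, 19, 26, 34]
New median = 18
Delta = 18 - 31/2 = 5/2

Answer: 5/2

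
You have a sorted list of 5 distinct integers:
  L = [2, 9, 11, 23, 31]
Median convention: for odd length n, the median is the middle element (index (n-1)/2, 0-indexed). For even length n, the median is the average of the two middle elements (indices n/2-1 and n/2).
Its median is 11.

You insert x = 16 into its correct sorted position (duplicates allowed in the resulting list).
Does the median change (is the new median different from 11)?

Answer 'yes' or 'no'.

Old median = 11
Insert x = 16
New median = 27/2
Changed? yes

Answer: yes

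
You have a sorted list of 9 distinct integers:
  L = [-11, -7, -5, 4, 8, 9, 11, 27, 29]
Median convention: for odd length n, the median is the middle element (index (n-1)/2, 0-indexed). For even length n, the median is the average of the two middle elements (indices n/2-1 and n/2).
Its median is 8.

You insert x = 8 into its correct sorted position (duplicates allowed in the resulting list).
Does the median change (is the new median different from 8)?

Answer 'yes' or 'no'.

Old median = 8
Insert x = 8
New median = 8
Changed? no

Answer: no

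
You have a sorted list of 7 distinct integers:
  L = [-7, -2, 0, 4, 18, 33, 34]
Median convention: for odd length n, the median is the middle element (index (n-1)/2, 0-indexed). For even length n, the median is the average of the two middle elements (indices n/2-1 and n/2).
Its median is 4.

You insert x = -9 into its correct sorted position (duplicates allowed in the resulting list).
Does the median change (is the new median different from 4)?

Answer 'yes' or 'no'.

Old median = 4
Insert x = -9
New median = 2
Changed? yes

Answer: yes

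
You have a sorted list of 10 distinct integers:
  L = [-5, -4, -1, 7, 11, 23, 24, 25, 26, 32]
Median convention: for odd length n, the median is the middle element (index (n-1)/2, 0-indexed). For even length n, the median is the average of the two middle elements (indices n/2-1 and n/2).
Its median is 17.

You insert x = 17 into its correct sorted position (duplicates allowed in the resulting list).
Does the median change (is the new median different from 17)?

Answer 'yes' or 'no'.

Old median = 17
Insert x = 17
New median = 17
Changed? no

Answer: no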